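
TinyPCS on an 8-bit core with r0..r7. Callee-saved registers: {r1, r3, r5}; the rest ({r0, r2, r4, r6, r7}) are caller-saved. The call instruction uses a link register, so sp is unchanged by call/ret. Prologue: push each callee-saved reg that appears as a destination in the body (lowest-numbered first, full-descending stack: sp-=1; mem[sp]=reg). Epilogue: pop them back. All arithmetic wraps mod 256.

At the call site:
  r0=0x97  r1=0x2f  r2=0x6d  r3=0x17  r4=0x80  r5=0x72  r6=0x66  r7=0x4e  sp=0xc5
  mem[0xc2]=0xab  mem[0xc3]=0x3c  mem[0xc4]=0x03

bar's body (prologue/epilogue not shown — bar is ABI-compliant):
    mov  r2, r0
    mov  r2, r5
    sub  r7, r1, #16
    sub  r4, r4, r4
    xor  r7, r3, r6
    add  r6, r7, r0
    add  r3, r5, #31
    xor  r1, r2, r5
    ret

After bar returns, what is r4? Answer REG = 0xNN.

REG = 0x00

prologue: push r1 → mem[0xc4]=0x2f, sp=0xc4
prologue: push r3 → mem[0xc3]=0x17, sp=0xc3
body[0] mov  r2, r0 → r2=0x97
body[1] mov  r2, r5 → r2=0x72
body[2] sub  r7, r1, #16 → r7=0x1f
body[3] sub  r4, r4, r4 → r4=0x00
body[4] xor  r7, r3, r6 → r7=0x71
body[5] add  r6, r7, r0 → r6=0x08
body[6] add  r3, r5, #31 → r3=0x91
body[7] xor  r1, r2, r5 → r1=0x00
epilogue: pop r3=0x17, sp=0xc4
epilogue: pop r1=0x2f, sp=0xc5
r4 is caller-saved → body value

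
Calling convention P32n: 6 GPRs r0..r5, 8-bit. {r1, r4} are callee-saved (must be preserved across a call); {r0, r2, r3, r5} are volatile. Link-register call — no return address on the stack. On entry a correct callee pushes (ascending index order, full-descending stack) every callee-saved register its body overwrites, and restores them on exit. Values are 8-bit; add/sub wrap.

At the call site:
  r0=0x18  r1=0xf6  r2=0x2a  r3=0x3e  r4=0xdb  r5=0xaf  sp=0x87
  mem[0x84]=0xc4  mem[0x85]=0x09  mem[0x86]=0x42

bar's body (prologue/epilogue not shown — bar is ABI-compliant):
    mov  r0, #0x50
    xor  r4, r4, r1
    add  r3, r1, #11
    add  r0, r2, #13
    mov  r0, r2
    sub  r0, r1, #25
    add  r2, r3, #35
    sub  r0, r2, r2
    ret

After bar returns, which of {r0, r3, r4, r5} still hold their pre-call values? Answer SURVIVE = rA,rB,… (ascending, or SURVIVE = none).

SURVIVE = r4,r5

prologue: push r4 → mem[0x86]=0xdb, sp=0x86
body[0] mov  r0, #0x50 → r0=0x50
body[1] xor  r4, r4, r1 → r4=0x2d
body[2] add  r3, r1, #11 → r3=0x01
body[3] add  r0, r2, #13 → r0=0x37
body[4] mov  r0, r2 → r0=0x2a
body[5] sub  r0, r1, #25 → r0=0xdd
body[6] add  r2, r3, #35 → r2=0x24
body[7] sub  r0, r2, r2 → r0=0x00
epilogue: pop r4=0xdb, sp=0x87
r0: caller-saved, written=True
r3: caller-saved, written=True
r4: callee-saved, written=True
r5: caller-saved, written=False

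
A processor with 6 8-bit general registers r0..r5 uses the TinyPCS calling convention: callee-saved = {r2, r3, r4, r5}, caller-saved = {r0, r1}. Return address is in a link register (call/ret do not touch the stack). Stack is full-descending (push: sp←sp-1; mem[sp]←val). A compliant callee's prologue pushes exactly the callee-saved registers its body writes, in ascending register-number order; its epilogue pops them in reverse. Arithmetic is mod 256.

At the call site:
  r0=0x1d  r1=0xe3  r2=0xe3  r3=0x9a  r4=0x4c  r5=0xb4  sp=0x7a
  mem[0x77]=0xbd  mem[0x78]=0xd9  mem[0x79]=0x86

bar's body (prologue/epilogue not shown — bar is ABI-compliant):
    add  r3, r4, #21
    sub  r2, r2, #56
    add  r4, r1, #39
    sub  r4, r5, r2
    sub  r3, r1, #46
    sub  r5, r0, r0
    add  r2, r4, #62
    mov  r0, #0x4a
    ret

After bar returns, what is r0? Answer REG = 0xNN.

prologue: push r2 -> mem[0x79]=0xe3, sp=0x79
prologue: push r3 -> mem[0x78]=0x9a, sp=0x78
prologue: push r4 -> mem[0x77]=0x4c, sp=0x77
prologue: push r5 -> mem[0x76]=0xb4, sp=0x76
body[0] add  r3, r4, #21 -> r3=0x61
body[1] sub  r2, r2, #56 -> r2=0xab
body[2] add  r4, r1, #39 -> r4=0x0a
body[3] sub  r4, r5, r2 -> r4=0x09
body[4] sub  r3, r1, #46 -> r3=0xb5
body[5] sub  r5, r0, r0 -> r5=0x00
body[6] add  r2, r4, #62 -> r2=0x47
body[7] mov  r0, #0x4a -> r0=0x4a
epilogue: pop r5=0xb4, sp=0x77
epilogue: pop r4=0x4c, sp=0x78
epilogue: pop r3=0x9a, sp=0x79
epilogue: pop r2=0xe3, sp=0x7a
r0 is caller-saved -> body value

REG = 0x4a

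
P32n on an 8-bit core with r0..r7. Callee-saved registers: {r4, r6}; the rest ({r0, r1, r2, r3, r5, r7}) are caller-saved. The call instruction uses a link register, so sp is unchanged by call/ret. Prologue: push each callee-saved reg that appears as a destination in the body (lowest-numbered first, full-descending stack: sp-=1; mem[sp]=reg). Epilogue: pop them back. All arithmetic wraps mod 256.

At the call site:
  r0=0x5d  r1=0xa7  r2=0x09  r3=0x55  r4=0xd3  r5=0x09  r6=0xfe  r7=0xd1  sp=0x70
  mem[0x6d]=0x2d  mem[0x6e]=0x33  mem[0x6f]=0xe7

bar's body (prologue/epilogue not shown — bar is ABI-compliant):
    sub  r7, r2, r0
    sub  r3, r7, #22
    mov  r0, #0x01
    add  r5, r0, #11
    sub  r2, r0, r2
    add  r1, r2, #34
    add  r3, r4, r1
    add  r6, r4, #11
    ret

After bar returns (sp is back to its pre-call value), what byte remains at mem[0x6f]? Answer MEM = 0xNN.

MEM = 0xfe

prologue: push r6 -> mem[0x6f]=0xfe, sp=0x6f
body[0] sub  r7, r2, r0 -> r7=0xac
body[1] sub  r3, r7, #22 -> r3=0x96
body[2] mov  r0, #0x01 -> r0=0x01
body[3] add  r5, r0, #11 -> r5=0x0c
body[4] sub  r2, r0, r2 -> r2=0xf8
body[5] add  r1, r2, #34 -> r1=0x1a
body[6] add  r3, r4, r1 -> r3=0xed
body[7] add  r6, r4, #11 -> r6=0xde
epilogue: pop r6=0xfe, sp=0x70
prologue pushed ['r6'] at ['0x6f']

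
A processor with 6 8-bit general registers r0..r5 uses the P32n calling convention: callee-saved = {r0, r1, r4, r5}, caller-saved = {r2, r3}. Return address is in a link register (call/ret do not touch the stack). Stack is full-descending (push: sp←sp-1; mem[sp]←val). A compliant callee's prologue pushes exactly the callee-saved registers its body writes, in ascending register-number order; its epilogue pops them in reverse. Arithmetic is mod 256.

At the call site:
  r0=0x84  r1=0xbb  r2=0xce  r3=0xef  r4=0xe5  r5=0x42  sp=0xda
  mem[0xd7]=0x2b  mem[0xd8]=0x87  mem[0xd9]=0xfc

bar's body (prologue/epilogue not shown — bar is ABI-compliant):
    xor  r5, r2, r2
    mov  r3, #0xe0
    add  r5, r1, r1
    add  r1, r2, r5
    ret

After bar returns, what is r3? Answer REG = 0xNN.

prologue: push r1 -> mem[0xd9]=0xbb, sp=0xd9
prologue: push r5 -> mem[0xd8]=0x42, sp=0xd8
body[0] xor  r5, r2, r2 -> r5=0x00
body[1] mov  r3, #0xe0 -> r3=0xe0
body[2] add  r5, r1, r1 -> r5=0x76
body[3] add  r1, r2, r5 -> r1=0x44
epilogue: pop r5=0x42, sp=0xd9
epilogue: pop r1=0xbb, sp=0xda
r3 is caller-saved -> body value

REG = 0xe0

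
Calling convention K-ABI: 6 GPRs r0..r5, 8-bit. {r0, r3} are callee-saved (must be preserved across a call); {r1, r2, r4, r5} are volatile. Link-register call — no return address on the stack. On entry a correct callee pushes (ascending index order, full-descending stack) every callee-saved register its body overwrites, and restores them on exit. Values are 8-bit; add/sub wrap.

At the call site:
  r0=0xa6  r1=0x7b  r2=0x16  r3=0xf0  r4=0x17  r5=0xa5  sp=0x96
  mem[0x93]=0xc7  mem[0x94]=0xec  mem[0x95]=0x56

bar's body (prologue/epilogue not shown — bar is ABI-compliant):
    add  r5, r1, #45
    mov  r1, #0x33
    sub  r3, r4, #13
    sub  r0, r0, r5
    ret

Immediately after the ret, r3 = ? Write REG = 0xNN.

prologue: push r0 → mem[0x95]=0xa6, sp=0x95
prologue: push r3 → mem[0x94]=0xf0, sp=0x94
body[0] add  r5, r1, #45 → r5=0xa8
body[1] mov  r1, #0x33 → r1=0x33
body[2] sub  r3, r4, #13 → r3=0x0a
body[3] sub  r0, r0, r5 → r0=0xfe
epilogue: pop r3=0xf0, sp=0x95
epilogue: pop r0=0xa6, sp=0x96
r3 is callee-saved → restored

REG = 0xf0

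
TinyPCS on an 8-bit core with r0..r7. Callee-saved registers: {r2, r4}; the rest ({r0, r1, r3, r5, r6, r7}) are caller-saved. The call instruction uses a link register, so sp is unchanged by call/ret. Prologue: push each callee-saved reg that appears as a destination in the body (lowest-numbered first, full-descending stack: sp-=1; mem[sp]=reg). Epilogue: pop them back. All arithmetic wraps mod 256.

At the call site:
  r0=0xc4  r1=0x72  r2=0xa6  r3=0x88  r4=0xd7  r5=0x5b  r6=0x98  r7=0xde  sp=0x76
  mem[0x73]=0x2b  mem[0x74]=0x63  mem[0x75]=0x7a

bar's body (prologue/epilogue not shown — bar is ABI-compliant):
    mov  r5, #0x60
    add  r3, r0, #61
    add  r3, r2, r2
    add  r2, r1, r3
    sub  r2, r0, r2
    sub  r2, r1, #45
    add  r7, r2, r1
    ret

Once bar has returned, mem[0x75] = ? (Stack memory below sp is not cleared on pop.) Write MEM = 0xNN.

MEM = 0xa6

prologue: push r2 -> mem[0x75]=0xa6, sp=0x75
body[0] mov  r5, #0x60 -> r5=0x60
body[1] add  r3, r0, #61 -> r3=0x01
body[2] add  r3, r2, r2 -> r3=0x4c
body[3] add  r2, r1, r3 -> r2=0xbe
body[4] sub  r2, r0, r2 -> r2=0x06
body[5] sub  r2, r1, #45 -> r2=0x45
body[6] add  r7, r2, r1 -> r7=0xb7
epilogue: pop r2=0xa6, sp=0x76
prologue pushed ['r2'] at ['0x75']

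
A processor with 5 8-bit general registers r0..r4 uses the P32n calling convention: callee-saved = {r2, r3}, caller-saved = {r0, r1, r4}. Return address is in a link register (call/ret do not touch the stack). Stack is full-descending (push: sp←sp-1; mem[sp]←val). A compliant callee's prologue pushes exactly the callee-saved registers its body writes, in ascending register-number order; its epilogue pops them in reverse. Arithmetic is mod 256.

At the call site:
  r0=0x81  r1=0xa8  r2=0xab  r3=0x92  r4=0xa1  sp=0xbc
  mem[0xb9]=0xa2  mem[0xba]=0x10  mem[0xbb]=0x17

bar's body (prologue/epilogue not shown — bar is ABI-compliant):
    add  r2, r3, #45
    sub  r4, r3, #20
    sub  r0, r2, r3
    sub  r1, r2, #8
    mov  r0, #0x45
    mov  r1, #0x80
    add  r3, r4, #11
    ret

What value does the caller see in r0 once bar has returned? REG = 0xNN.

prologue: push r2 → mem[0xbb]=0xab, sp=0xbb
prologue: push r3 → mem[0xba]=0x92, sp=0xba
body[0] add  r2, r3, #45 → r2=0xbf
body[1] sub  r4, r3, #20 → r4=0x7e
body[2] sub  r0, r2, r3 → r0=0x2d
body[3] sub  r1, r2, #8 → r1=0xb7
body[4] mov  r0, #0x45 → r0=0x45
body[5] mov  r1, #0x80 → r1=0x80
body[6] add  r3, r4, #11 → r3=0x89
epilogue: pop r3=0x92, sp=0xbb
epilogue: pop r2=0xab, sp=0xbc
r0 is caller-saved → body value

REG = 0x45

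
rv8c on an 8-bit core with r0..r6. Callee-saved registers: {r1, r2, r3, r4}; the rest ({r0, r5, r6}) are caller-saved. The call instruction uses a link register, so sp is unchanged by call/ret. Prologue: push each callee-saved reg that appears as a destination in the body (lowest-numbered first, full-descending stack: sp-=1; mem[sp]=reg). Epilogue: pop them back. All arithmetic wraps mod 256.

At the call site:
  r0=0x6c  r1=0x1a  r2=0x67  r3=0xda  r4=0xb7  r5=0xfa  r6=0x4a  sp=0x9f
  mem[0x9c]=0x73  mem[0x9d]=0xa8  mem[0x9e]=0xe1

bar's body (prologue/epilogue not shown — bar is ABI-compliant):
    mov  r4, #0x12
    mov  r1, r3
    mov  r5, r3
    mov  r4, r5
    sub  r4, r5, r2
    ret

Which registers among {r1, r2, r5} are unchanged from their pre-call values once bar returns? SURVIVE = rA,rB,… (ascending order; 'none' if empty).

prologue: push r1 → mem[0x9e]=0x1a, sp=0x9e
prologue: push r4 → mem[0x9d]=0xb7, sp=0x9d
body[0] mov  r4, #0x12 → r4=0x12
body[1] mov  r1, r3 → r1=0xda
body[2] mov  r5, r3 → r5=0xda
body[3] mov  r4, r5 → r4=0xda
body[4] sub  r4, r5, r2 → r4=0x73
epilogue: pop r4=0xb7, sp=0x9e
epilogue: pop r1=0x1a, sp=0x9f
r1: callee-saved, written=True
r2: callee-saved, written=False
r5: caller-saved, written=True

SURVIVE = r1,r2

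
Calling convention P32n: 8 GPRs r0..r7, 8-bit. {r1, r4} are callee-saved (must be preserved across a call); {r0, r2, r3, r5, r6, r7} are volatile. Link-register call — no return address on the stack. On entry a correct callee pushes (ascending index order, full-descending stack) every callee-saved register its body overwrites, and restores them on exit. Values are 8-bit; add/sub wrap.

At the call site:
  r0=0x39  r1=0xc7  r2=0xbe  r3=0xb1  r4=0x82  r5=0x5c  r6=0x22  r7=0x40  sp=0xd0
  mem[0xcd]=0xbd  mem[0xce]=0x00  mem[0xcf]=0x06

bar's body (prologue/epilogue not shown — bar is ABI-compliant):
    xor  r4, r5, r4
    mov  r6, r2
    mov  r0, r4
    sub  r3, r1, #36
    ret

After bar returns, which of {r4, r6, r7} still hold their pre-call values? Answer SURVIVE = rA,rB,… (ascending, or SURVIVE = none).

SURVIVE = r4,r7

prologue: push r4 → mem[0xcf]=0x82, sp=0xcf
body[0] xor  r4, r5, r4 → r4=0xde
body[1] mov  r6, r2 → r6=0xbe
body[2] mov  r0, r4 → r0=0xde
body[3] sub  r3, r1, #36 → r3=0xa3
epilogue: pop r4=0x82, sp=0xd0
r4: callee-saved, written=True
r6: caller-saved, written=True
r7: caller-saved, written=False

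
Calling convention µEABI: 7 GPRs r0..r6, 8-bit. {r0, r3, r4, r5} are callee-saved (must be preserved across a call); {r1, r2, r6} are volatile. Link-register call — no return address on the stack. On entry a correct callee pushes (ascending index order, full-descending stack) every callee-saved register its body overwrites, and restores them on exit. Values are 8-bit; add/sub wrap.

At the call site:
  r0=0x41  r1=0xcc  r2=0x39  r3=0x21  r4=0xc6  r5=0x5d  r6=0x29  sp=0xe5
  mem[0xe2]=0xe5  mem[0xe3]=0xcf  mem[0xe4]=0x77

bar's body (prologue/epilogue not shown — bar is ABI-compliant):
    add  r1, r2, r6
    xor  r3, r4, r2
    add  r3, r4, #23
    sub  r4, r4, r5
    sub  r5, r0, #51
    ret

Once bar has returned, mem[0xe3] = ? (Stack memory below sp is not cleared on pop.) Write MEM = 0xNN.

prologue: push r3 -> mem[0xe4]=0x21, sp=0xe4
prologue: push r4 -> mem[0xe3]=0xc6, sp=0xe3
prologue: push r5 -> mem[0xe2]=0x5d, sp=0xe2
body[0] add  r1, r2, r6 -> r1=0x62
body[1] xor  r3, r4, r2 -> r3=0xff
body[2] add  r3, r4, #23 -> r3=0xdd
body[3] sub  r4, r4, r5 -> r4=0x69
body[4] sub  r5, r0, #51 -> r5=0x0e
epilogue: pop r5=0x5d, sp=0xe3
epilogue: pop r4=0xc6, sp=0xe4
epilogue: pop r3=0x21, sp=0xe5
prologue pushed ['r3', 'r4', 'r5'] at ['0xe4', '0xe3', '0xe2']

MEM = 0xc6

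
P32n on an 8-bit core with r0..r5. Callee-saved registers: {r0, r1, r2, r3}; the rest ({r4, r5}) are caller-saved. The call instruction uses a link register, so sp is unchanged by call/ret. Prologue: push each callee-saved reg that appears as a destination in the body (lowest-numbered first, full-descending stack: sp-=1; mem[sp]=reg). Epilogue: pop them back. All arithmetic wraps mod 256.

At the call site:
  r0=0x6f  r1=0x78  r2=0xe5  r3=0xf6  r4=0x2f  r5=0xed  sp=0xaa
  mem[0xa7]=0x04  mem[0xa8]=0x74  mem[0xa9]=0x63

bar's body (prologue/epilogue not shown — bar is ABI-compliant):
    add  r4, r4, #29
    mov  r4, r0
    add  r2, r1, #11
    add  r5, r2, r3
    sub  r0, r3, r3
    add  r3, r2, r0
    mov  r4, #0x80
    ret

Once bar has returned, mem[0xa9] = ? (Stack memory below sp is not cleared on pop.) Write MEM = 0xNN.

MEM = 0x6f

prologue: push r0 -> mem[0xa9]=0x6f, sp=0xa9
prologue: push r2 -> mem[0xa8]=0xe5, sp=0xa8
prologue: push r3 -> mem[0xa7]=0xf6, sp=0xa7
body[0] add  r4, r4, #29 -> r4=0x4c
body[1] mov  r4, r0 -> r4=0x6f
body[2] add  r2, r1, #11 -> r2=0x83
body[3] add  r5, r2, r3 -> r5=0x79
body[4] sub  r0, r3, r3 -> r0=0x00
body[5] add  r3, r2, r0 -> r3=0x83
body[6] mov  r4, #0x80 -> r4=0x80
epilogue: pop r3=0xf6, sp=0xa8
epilogue: pop r2=0xe5, sp=0xa9
epilogue: pop r0=0x6f, sp=0xaa
prologue pushed ['r0', 'r2', 'r3'] at ['0xa9', '0xa8', '0xa7']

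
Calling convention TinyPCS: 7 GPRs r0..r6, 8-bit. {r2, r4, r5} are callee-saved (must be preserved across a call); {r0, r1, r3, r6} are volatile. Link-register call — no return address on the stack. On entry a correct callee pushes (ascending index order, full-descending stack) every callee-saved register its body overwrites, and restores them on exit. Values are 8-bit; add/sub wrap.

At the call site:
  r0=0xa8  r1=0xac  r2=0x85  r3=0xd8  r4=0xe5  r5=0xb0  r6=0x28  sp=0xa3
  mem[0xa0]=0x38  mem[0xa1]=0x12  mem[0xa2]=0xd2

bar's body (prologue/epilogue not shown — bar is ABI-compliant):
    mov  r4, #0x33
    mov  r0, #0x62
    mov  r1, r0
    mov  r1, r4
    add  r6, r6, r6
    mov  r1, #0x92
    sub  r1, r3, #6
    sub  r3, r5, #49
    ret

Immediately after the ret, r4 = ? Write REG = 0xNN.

REG = 0xe5

prologue: push r4 → mem[0xa2]=0xe5, sp=0xa2
body[0] mov  r4, #0x33 → r4=0x33
body[1] mov  r0, #0x62 → r0=0x62
body[2] mov  r1, r0 → r1=0x62
body[3] mov  r1, r4 → r1=0x33
body[4] add  r6, r6, r6 → r6=0x50
body[5] mov  r1, #0x92 → r1=0x92
body[6] sub  r1, r3, #6 → r1=0xd2
body[7] sub  r3, r5, #49 → r3=0x7f
epilogue: pop r4=0xe5, sp=0xa3
r4 is callee-saved → restored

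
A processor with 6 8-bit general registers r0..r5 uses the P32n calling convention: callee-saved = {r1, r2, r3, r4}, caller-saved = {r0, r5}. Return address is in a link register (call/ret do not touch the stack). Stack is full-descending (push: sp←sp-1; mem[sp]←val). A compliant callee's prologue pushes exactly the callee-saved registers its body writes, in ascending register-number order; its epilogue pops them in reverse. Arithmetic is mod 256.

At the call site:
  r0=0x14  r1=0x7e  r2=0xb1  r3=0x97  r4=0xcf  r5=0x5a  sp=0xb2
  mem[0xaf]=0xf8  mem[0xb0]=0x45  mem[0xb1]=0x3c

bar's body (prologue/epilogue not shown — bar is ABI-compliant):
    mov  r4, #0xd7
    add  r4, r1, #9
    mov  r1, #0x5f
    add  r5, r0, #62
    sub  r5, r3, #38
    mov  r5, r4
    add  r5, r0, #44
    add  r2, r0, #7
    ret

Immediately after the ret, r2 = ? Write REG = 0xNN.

REG = 0xb1

prologue: push r1 -> mem[0xb1]=0x7e, sp=0xb1
prologue: push r2 -> mem[0xb0]=0xb1, sp=0xb0
prologue: push r4 -> mem[0xaf]=0xcf, sp=0xaf
body[0] mov  r4, #0xd7 -> r4=0xd7
body[1] add  r4, r1, #9 -> r4=0x87
body[2] mov  r1, #0x5f -> r1=0x5f
body[3] add  r5, r0, #62 -> r5=0x52
body[4] sub  r5, r3, #38 -> r5=0x71
body[5] mov  r5, r4 -> r5=0x87
body[6] add  r5, r0, #44 -> r5=0x40
body[7] add  r2, r0, #7 -> r2=0x1b
epilogue: pop r4=0xcf, sp=0xb0
epilogue: pop r2=0xb1, sp=0xb1
epilogue: pop r1=0x7e, sp=0xb2
r2 is callee-saved -> restored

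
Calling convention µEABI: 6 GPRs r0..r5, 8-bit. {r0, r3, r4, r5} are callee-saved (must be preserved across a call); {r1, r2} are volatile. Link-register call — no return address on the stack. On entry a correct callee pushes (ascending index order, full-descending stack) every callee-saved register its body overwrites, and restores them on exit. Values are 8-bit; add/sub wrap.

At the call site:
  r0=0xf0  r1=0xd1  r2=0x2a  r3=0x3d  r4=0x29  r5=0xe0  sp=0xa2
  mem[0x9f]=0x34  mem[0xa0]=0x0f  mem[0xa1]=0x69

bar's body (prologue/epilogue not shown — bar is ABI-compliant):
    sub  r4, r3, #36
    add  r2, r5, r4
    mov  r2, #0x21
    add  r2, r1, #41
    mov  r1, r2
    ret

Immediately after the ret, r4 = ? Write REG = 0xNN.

prologue: push r4 → mem[0xa1]=0x29, sp=0xa1
body[0] sub  r4, r3, #36 → r4=0x19
body[1] add  r2, r5, r4 → r2=0xf9
body[2] mov  r2, #0x21 → r2=0x21
body[3] add  r2, r1, #41 → r2=0xfa
body[4] mov  r1, r2 → r1=0xfa
epilogue: pop r4=0x29, sp=0xa2
r4 is callee-saved → restored

REG = 0x29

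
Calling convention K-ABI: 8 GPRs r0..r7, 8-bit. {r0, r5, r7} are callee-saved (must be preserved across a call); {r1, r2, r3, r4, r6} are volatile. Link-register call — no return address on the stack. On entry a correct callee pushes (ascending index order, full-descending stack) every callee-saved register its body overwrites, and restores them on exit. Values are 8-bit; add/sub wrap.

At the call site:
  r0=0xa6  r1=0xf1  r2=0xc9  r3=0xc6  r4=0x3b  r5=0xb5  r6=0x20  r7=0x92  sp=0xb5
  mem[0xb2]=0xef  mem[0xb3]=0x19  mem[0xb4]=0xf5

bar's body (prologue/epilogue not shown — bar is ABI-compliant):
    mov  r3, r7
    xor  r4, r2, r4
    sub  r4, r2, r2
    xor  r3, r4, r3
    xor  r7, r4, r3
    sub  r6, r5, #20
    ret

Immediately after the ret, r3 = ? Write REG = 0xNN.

REG = 0x92

prologue: push r7 -> mem[0xb4]=0x92, sp=0xb4
body[0] mov  r3, r7 -> r3=0x92
body[1] xor  r4, r2, r4 -> r4=0xf2
body[2] sub  r4, r2, r2 -> r4=0x00
body[3] xor  r3, r4, r3 -> r3=0x92
body[4] xor  r7, r4, r3 -> r7=0x92
body[5] sub  r6, r5, #20 -> r6=0xa1
epilogue: pop r7=0x92, sp=0xb5
r3 is caller-saved -> body value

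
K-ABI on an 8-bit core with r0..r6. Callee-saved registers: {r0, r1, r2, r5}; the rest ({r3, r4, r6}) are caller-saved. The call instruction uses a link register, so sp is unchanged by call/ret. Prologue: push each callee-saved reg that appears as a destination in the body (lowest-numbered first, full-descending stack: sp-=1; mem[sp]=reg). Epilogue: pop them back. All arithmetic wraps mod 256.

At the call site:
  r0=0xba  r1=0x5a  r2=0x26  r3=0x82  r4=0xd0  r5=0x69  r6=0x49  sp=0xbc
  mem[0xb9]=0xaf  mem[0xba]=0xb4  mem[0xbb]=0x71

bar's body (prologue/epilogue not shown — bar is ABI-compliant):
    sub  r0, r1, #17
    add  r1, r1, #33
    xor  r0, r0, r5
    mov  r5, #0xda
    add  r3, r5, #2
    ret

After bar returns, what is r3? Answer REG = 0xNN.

prologue: push r0 → mem[0xbb]=0xba, sp=0xbb
prologue: push r1 → mem[0xba]=0x5a, sp=0xba
prologue: push r5 → mem[0xb9]=0x69, sp=0xb9
body[0] sub  r0, r1, #17 → r0=0x49
body[1] add  r1, r1, #33 → r1=0x7b
body[2] xor  r0, r0, r5 → r0=0x20
body[3] mov  r5, #0xda → r5=0xda
body[4] add  r3, r5, #2 → r3=0xdc
epilogue: pop r5=0x69, sp=0xba
epilogue: pop r1=0x5a, sp=0xbb
epilogue: pop r0=0xba, sp=0xbc
r3 is caller-saved → body value

REG = 0xdc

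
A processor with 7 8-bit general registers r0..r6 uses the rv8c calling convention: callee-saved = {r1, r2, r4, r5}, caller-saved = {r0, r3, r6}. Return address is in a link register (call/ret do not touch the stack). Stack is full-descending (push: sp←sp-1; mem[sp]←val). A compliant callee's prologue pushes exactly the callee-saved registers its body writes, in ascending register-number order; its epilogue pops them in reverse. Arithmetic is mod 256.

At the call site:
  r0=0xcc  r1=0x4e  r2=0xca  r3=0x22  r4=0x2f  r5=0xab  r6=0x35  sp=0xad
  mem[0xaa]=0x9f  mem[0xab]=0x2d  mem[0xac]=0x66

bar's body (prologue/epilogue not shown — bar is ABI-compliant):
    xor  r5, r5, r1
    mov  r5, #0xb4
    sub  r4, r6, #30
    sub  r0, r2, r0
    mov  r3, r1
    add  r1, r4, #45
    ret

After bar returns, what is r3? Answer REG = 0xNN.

REG = 0x4e

prologue: push r1 → mem[0xac]=0x4e, sp=0xac
prologue: push r4 → mem[0xab]=0x2f, sp=0xab
prologue: push r5 → mem[0xaa]=0xab, sp=0xaa
body[0] xor  r5, r5, r1 → r5=0xe5
body[1] mov  r5, #0xb4 → r5=0xb4
body[2] sub  r4, r6, #30 → r4=0x17
body[3] sub  r0, r2, r0 → r0=0xfe
body[4] mov  r3, r1 → r3=0x4e
body[5] add  r1, r4, #45 → r1=0x44
epilogue: pop r5=0xab, sp=0xab
epilogue: pop r4=0x2f, sp=0xac
epilogue: pop r1=0x4e, sp=0xad
r3 is caller-saved → body value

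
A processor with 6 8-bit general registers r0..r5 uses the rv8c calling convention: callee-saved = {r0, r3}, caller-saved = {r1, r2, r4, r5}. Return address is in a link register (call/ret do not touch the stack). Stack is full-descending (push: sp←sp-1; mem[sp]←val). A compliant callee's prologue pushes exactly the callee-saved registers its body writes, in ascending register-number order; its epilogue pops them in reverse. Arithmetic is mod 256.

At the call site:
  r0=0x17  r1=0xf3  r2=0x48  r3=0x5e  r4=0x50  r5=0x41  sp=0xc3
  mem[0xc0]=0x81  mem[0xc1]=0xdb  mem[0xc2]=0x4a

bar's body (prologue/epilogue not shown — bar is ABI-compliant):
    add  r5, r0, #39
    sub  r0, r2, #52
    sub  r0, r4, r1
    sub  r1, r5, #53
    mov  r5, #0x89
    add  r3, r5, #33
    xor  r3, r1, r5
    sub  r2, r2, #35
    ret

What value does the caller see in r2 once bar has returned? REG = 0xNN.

prologue: push r0 → mem[0xc2]=0x17, sp=0xc2
prologue: push r3 → mem[0xc1]=0x5e, sp=0xc1
body[0] add  r5, r0, #39 → r5=0x3e
body[1] sub  r0, r2, #52 → r0=0x14
body[2] sub  r0, r4, r1 → r0=0x5d
body[3] sub  r1, r5, #53 → r1=0x09
body[4] mov  r5, #0x89 → r5=0x89
body[5] add  r3, r5, #33 → r3=0xaa
body[6] xor  r3, r1, r5 → r3=0x80
body[7] sub  r2, r2, #35 → r2=0x25
epilogue: pop r3=0x5e, sp=0xc2
epilogue: pop r0=0x17, sp=0xc3
r2 is caller-saved → body value

REG = 0x25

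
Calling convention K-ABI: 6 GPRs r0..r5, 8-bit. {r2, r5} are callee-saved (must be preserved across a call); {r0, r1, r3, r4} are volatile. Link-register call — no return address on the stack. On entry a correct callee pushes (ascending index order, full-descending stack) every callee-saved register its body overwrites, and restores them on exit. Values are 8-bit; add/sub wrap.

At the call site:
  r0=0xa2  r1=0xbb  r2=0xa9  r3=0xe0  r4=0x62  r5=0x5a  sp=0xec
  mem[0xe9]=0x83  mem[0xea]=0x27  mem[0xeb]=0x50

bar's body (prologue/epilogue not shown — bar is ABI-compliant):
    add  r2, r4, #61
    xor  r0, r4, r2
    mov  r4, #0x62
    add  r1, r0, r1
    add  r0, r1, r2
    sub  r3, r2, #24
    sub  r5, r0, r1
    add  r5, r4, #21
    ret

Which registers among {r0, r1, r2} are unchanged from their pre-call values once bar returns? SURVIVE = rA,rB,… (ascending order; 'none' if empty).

SURVIVE = r2

prologue: push r2 → mem[0xeb]=0xa9, sp=0xeb
prologue: push r5 → mem[0xea]=0x5a, sp=0xea
body[0] add  r2, r4, #61 → r2=0x9f
body[1] xor  r0, r4, r2 → r0=0xfd
body[2] mov  r4, #0x62 → r4=0x62
body[3] add  r1, r0, r1 → r1=0xb8
body[4] add  r0, r1, r2 → r0=0x57
body[5] sub  r3, r2, #24 → r3=0x87
body[6] sub  r5, r0, r1 → r5=0x9f
body[7] add  r5, r4, #21 → r5=0x77
epilogue: pop r5=0x5a, sp=0xeb
epilogue: pop r2=0xa9, sp=0xec
r0: caller-saved, written=True
r1: caller-saved, written=True
r2: callee-saved, written=True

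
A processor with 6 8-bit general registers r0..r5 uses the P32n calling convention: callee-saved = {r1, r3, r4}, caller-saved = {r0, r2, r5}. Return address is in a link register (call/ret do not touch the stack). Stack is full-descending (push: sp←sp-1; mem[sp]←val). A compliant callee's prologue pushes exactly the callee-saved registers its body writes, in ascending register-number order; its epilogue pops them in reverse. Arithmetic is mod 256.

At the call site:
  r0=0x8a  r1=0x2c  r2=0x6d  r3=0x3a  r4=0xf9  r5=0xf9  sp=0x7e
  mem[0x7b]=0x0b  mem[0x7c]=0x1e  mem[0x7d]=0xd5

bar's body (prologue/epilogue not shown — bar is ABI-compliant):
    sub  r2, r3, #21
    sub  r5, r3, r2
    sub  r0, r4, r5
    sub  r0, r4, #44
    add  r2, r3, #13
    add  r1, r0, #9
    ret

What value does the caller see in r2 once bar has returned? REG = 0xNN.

REG = 0x47

prologue: push r1 -> mem[0x7d]=0x2c, sp=0x7d
body[0] sub  r2, r3, #21 -> r2=0x25
body[1] sub  r5, r3, r2 -> r5=0x15
body[2] sub  r0, r4, r5 -> r0=0xe4
body[3] sub  r0, r4, #44 -> r0=0xcd
body[4] add  r2, r3, #13 -> r2=0x47
body[5] add  r1, r0, #9 -> r1=0xd6
epilogue: pop r1=0x2c, sp=0x7e
r2 is caller-saved -> body value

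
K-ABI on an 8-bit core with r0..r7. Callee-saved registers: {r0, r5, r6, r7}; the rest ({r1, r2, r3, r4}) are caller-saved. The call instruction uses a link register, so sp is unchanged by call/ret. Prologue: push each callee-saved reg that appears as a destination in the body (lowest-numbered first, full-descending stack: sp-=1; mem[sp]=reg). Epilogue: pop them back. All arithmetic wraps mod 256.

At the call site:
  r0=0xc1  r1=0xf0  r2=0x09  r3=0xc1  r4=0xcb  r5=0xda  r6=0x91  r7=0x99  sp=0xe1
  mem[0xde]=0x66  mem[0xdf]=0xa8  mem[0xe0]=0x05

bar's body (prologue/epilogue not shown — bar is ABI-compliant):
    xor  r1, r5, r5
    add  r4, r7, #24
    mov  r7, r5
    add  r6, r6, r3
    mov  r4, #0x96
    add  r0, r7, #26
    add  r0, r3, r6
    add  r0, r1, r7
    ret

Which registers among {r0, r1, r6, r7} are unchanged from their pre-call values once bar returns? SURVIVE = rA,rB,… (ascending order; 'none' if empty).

SURVIVE = r0,r6,r7

prologue: push r0 → mem[0xe0]=0xc1, sp=0xe0
prologue: push r6 → mem[0xdf]=0x91, sp=0xdf
prologue: push r7 → mem[0xde]=0x99, sp=0xde
body[0] xor  r1, r5, r5 → r1=0x00
body[1] add  r4, r7, #24 → r4=0xb1
body[2] mov  r7, r5 → r7=0xda
body[3] add  r6, r6, r3 → r6=0x52
body[4] mov  r4, #0x96 → r4=0x96
body[5] add  r0, r7, #26 → r0=0xf4
body[6] add  r0, r3, r6 → r0=0x13
body[7] add  r0, r1, r7 → r0=0xda
epilogue: pop r7=0x99, sp=0xdf
epilogue: pop r6=0x91, sp=0xe0
epilogue: pop r0=0xc1, sp=0xe1
r0: callee-saved, written=True
r1: caller-saved, written=True
r6: callee-saved, written=True
r7: callee-saved, written=True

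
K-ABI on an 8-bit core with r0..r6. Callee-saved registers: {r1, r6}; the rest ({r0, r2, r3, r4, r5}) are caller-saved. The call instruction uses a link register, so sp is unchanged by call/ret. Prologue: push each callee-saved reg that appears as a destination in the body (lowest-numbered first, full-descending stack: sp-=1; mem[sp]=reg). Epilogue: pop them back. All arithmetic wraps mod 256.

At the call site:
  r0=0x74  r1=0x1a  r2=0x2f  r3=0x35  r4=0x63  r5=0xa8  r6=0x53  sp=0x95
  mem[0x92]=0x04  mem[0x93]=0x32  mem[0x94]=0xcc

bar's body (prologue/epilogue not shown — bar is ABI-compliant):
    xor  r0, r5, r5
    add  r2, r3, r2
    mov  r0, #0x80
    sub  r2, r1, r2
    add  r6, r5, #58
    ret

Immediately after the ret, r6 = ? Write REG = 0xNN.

prologue: push r6 → mem[0x94]=0x53, sp=0x94
body[0] xor  r0, r5, r5 → r0=0x00
body[1] add  r2, r3, r2 → r2=0x64
body[2] mov  r0, #0x80 → r0=0x80
body[3] sub  r2, r1, r2 → r2=0xb6
body[4] add  r6, r5, #58 → r6=0xe2
epilogue: pop r6=0x53, sp=0x95
r6 is callee-saved → restored

REG = 0x53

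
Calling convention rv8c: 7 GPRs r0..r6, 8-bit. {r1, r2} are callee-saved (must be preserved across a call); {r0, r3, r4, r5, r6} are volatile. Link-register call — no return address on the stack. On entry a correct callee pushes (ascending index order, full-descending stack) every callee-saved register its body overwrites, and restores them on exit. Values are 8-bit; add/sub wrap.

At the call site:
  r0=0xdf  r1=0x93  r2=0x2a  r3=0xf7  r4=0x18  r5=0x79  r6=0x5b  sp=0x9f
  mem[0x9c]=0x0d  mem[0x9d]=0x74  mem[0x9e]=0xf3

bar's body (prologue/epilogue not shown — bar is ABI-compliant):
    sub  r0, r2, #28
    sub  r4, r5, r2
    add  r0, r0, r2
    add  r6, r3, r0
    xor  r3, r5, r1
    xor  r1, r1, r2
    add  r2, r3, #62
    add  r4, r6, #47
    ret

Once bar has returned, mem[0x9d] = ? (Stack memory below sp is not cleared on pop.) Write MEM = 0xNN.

prologue: push r1 → mem[0x9e]=0x93, sp=0x9e
prologue: push r2 → mem[0x9d]=0x2a, sp=0x9d
body[0] sub  r0, r2, #28 → r0=0x0e
body[1] sub  r4, r5, r2 → r4=0x4f
body[2] add  r0, r0, r2 → r0=0x38
body[3] add  r6, r3, r0 → r6=0x2f
body[4] xor  r3, r5, r1 → r3=0xea
body[5] xor  r1, r1, r2 → r1=0xb9
body[6] add  r2, r3, #62 → r2=0x28
body[7] add  r4, r6, #47 → r4=0x5e
epilogue: pop r2=0x2a, sp=0x9e
epilogue: pop r1=0x93, sp=0x9f
prologue pushed ['r1', 'r2'] at ['0x9e', '0x9d']

MEM = 0x2a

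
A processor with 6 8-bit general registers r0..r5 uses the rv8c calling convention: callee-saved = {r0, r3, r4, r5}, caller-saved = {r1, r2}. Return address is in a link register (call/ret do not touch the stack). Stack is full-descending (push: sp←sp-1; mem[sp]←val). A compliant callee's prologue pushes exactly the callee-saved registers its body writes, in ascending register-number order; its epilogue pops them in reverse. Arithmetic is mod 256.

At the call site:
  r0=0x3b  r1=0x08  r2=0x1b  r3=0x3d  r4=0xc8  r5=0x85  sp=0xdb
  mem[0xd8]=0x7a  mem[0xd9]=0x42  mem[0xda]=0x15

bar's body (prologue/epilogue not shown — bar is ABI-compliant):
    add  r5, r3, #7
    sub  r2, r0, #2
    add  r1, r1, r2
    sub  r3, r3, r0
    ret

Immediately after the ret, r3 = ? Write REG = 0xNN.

prologue: push r3 -> mem[0xda]=0x3d, sp=0xda
prologue: push r5 -> mem[0xd9]=0x85, sp=0xd9
body[0] add  r5, r3, #7 -> r5=0x44
body[1] sub  r2, r0, #2 -> r2=0x39
body[2] add  r1, r1, r2 -> r1=0x41
body[3] sub  r3, r3, r0 -> r3=0x02
epilogue: pop r5=0x85, sp=0xda
epilogue: pop r3=0x3d, sp=0xdb
r3 is callee-saved -> restored

REG = 0x3d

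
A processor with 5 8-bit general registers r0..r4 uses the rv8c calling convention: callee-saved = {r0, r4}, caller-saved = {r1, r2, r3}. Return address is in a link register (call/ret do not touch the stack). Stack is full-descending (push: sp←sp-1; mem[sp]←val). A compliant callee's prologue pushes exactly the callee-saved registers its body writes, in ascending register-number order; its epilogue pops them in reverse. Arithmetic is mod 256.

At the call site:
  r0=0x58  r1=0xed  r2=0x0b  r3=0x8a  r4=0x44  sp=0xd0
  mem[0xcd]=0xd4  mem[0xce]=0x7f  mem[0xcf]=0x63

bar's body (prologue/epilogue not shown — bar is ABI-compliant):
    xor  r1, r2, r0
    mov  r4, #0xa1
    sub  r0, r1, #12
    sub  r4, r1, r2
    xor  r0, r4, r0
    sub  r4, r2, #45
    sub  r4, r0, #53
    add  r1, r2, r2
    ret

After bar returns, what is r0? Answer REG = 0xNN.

REG = 0x58

prologue: push r0 → mem[0xcf]=0x58, sp=0xcf
prologue: push r4 → mem[0xce]=0x44, sp=0xce
body[0] xor  r1, r2, r0 → r1=0x53
body[1] mov  r4, #0xa1 → r4=0xa1
body[2] sub  r0, r1, #12 → r0=0x47
body[3] sub  r4, r1, r2 → r4=0x48
body[4] xor  r0, r4, r0 → r0=0x0f
body[5] sub  r4, r2, #45 → r4=0xde
body[6] sub  r4, r0, #53 → r4=0xda
body[7] add  r1, r2, r2 → r1=0x16
epilogue: pop r4=0x44, sp=0xcf
epilogue: pop r0=0x58, sp=0xd0
r0 is callee-saved → restored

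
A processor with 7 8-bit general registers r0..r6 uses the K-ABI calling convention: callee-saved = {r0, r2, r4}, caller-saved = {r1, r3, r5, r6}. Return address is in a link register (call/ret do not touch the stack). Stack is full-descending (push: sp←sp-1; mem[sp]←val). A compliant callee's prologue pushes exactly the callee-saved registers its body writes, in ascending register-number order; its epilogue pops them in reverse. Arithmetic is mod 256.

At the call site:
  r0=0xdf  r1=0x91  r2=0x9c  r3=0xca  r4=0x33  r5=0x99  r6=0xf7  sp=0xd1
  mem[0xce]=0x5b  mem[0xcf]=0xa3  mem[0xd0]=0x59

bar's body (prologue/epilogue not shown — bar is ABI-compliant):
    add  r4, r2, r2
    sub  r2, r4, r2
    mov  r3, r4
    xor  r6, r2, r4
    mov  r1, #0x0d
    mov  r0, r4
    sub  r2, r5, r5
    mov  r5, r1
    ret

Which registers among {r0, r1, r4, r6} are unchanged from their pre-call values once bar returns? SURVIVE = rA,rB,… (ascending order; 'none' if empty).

SURVIVE = r0,r4

prologue: push r0 → mem[0xd0]=0xdf, sp=0xd0
prologue: push r2 → mem[0xcf]=0x9c, sp=0xcf
prologue: push r4 → mem[0xce]=0x33, sp=0xce
body[0] add  r4, r2, r2 → r4=0x38
body[1] sub  r2, r4, r2 → r2=0x9c
body[2] mov  r3, r4 → r3=0x38
body[3] xor  r6, r2, r4 → r6=0xa4
body[4] mov  r1, #0x0d → r1=0x0d
body[5] mov  r0, r4 → r0=0x38
body[6] sub  r2, r5, r5 → r2=0x00
body[7] mov  r5, r1 → r5=0x0d
epilogue: pop r4=0x33, sp=0xcf
epilogue: pop r2=0x9c, sp=0xd0
epilogue: pop r0=0xdf, sp=0xd1
r0: callee-saved, written=True
r1: caller-saved, written=True
r4: callee-saved, written=True
r6: caller-saved, written=True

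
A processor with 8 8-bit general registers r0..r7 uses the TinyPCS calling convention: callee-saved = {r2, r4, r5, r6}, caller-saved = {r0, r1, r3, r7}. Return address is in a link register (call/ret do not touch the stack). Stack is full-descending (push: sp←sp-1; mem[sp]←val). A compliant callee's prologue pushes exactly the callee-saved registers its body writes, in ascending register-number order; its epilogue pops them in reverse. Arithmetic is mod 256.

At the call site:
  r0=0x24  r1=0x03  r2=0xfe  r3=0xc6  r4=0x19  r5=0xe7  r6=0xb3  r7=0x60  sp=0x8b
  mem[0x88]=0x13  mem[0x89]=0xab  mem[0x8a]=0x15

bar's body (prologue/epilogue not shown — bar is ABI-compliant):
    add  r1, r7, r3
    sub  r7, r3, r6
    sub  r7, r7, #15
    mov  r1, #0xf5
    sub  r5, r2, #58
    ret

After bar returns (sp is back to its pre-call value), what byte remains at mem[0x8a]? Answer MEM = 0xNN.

prologue: push r5 -> mem[0x8a]=0xe7, sp=0x8a
body[0] add  r1, r7, r3 -> r1=0x26
body[1] sub  r7, r3, r6 -> r7=0x13
body[2] sub  r7, r7, #15 -> r7=0x04
body[3] mov  r1, #0xf5 -> r1=0xf5
body[4] sub  r5, r2, #58 -> r5=0xc4
epilogue: pop r5=0xe7, sp=0x8b
prologue pushed ['r5'] at ['0x8a']

MEM = 0xe7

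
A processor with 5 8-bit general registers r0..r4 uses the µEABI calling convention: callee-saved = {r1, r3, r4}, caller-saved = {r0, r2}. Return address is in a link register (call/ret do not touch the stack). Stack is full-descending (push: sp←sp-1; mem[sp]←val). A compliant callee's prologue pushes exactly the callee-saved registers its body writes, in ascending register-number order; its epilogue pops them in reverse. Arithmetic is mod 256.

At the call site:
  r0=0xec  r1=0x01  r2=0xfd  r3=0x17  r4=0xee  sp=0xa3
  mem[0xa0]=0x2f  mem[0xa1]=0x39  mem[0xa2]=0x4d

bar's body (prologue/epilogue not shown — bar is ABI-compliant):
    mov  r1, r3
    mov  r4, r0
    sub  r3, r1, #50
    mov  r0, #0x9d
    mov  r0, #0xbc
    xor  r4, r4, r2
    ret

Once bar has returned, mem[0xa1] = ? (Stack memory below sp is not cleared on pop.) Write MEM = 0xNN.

prologue: push r1 → mem[0xa2]=0x01, sp=0xa2
prologue: push r3 → mem[0xa1]=0x17, sp=0xa1
prologue: push r4 → mem[0xa0]=0xee, sp=0xa0
body[0] mov  r1, r3 → r1=0x17
body[1] mov  r4, r0 → r4=0xec
body[2] sub  r3, r1, #50 → r3=0xe5
body[3] mov  r0, #0x9d → r0=0x9d
body[4] mov  r0, #0xbc → r0=0xbc
body[5] xor  r4, r4, r2 → r4=0x11
epilogue: pop r4=0xee, sp=0xa1
epilogue: pop r3=0x17, sp=0xa2
epilogue: pop r1=0x01, sp=0xa3
prologue pushed ['r1', 'r3', 'r4'] at ['0xa2', '0xa1', '0xa0']

MEM = 0x17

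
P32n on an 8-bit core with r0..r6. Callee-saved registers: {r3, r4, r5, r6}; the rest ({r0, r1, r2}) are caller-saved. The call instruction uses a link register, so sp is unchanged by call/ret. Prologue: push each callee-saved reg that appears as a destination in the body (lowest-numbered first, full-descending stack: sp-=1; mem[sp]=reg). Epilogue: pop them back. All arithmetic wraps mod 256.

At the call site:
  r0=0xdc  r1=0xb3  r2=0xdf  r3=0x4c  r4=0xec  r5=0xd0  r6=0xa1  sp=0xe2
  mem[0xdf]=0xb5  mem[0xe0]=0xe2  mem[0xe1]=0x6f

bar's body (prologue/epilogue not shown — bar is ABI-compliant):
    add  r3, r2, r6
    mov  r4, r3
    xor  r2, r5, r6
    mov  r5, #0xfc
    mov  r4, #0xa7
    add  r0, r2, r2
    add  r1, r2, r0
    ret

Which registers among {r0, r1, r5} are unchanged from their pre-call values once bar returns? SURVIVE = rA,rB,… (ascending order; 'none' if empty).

prologue: push r3 → mem[0xe1]=0x4c, sp=0xe1
prologue: push r4 → mem[0xe0]=0xec, sp=0xe0
prologue: push r5 → mem[0xdf]=0xd0, sp=0xdf
body[0] add  r3, r2, r6 → r3=0x80
body[1] mov  r4, r3 → r4=0x80
body[2] xor  r2, r5, r6 → r2=0x71
body[3] mov  r5, #0xfc → r5=0xfc
body[4] mov  r4, #0xa7 → r4=0xa7
body[5] add  r0, r2, r2 → r0=0xe2
body[6] add  r1, r2, r0 → r1=0x53
epilogue: pop r5=0xd0, sp=0xe0
epilogue: pop r4=0xec, sp=0xe1
epilogue: pop r3=0x4c, sp=0xe2
r0: caller-saved, written=True
r1: caller-saved, written=True
r5: callee-saved, written=True

SURVIVE = r5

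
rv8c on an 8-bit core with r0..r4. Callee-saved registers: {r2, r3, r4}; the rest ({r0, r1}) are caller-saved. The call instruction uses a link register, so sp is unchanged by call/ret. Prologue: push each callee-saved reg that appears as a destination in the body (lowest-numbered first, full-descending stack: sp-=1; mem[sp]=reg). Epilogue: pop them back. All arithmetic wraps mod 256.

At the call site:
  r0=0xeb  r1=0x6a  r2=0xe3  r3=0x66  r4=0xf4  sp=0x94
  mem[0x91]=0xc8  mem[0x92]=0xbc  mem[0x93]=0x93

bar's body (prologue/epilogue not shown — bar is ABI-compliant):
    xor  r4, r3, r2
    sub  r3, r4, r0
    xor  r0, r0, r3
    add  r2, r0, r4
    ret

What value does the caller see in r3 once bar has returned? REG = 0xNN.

prologue: push r2 → mem[0x93]=0xe3, sp=0x93
prologue: push r3 → mem[0x92]=0x66, sp=0x92
prologue: push r4 → mem[0x91]=0xf4, sp=0x91
body[0] xor  r4, r3, r2 → r4=0x85
body[1] sub  r3, r4, r0 → r3=0x9a
body[2] xor  r0, r0, r3 → r0=0x71
body[3] add  r2, r0, r4 → r2=0xf6
epilogue: pop r4=0xf4, sp=0x92
epilogue: pop r3=0x66, sp=0x93
epilogue: pop r2=0xe3, sp=0x94
r3 is callee-saved → restored

REG = 0x66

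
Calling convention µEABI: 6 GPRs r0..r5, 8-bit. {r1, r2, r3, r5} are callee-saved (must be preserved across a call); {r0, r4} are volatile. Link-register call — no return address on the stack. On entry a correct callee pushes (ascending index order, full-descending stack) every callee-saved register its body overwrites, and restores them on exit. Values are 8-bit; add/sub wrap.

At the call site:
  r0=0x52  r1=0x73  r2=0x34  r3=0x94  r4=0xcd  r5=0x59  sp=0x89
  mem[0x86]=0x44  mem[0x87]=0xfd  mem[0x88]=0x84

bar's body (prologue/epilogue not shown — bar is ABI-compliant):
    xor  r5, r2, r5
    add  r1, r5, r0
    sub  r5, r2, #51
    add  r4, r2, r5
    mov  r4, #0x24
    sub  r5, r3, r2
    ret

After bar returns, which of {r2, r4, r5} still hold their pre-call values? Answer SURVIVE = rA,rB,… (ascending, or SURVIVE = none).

SURVIVE = r2,r5

prologue: push r1 -> mem[0x88]=0x73, sp=0x88
prologue: push r5 -> mem[0x87]=0x59, sp=0x87
body[0] xor  r5, r2, r5 -> r5=0x6d
body[1] add  r1, r5, r0 -> r1=0xbf
body[2] sub  r5, r2, #51 -> r5=0x01
body[3] add  r4, r2, r5 -> r4=0x35
body[4] mov  r4, #0x24 -> r4=0x24
body[5] sub  r5, r3, r2 -> r5=0x60
epilogue: pop r5=0x59, sp=0x88
epilogue: pop r1=0x73, sp=0x89
r2: callee-saved, written=False
r4: caller-saved, written=True
r5: callee-saved, written=True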